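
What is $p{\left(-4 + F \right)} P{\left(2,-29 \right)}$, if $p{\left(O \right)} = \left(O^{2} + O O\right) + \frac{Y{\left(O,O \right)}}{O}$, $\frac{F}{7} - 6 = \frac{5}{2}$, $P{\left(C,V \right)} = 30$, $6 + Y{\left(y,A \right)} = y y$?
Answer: $\frac{6899640}{37} \approx 1.8648 \cdot 10^{5}$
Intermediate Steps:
$Y{\left(y,A \right)} = -6 + y^{2}$ ($Y{\left(y,A \right)} = -6 + y y = -6 + y^{2}$)
$F = \frac{119}{2}$ ($F = 42 + 7 \cdot \frac{5}{2} = 42 + \frac{35}{2} = \frac{119}{2} \approx 59.5$)
$p{\left(O \right)} = 2 O^{2} + \frac{-6 + O^{2}}{O}$ ($p{\left(O \right)} = \left(O^{2} + O O\right) + \frac{-6 + O^{2}}{O} = \left(O^{2} + O^{2}\right) + \frac{-6 + O^{2}}{O} = 2 O^{2} + \frac{-6 + O^{2}}{O}$)
$p{\left(-4 + F \right)} P{\left(2,-29 \right)} = \left(\left(-4 + \frac{119}{2}\right) - \frac{6}{-4 + \frac{119}{2}} + 2 \left(-4 + \frac{119}{2}\right)^{2}\right) 30 = \left(\frac{111}{2} - \frac{6}{\frac{111}{2}} + 2 \left(\frac{111}{2}\right)^{2}\right) 30 = \left(\frac{111}{2} - \frac{4}{37} + 2 \cdot \frac{12321}{4}\right) 30 = \left(\frac{111}{2} - \frac{4}{37} + \frac{12321}{2}\right) 30 = \frac{229988}{37} \cdot 30 = \frac{6899640}{37}$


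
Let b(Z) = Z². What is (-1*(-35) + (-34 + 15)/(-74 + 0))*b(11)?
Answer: 315689/74 ≈ 4266.1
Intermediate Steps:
(-1*(-35) + (-34 + 15)/(-74 + 0))*b(11) = (-1*(-35) + (-34 + 15)/(-74 + 0))*11² = (35 - 19/(-74))*121 = (35 - 19*(-1/74))*121 = (35 + 19/74)*121 = (2609/74)*121 = 315689/74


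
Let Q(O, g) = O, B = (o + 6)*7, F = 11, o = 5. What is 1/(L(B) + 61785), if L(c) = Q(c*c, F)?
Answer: 1/67714 ≈ 1.4768e-5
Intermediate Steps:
B = 77 (B = (5 + 6)*7 = 11*7 = 77)
L(c) = c² (L(c) = c*c = c²)
1/(L(B) + 61785) = 1/(77² + 61785) = 1/(5929 + 61785) = 1/67714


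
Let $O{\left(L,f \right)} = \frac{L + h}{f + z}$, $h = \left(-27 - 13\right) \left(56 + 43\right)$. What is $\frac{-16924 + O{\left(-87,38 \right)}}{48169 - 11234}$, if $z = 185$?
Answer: $- \frac{3778099}{8236505} \approx -0.4587$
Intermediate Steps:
$h = -3960$ ($h = \left(-40\right) 99 = -3960$)
$O{\left(L,f \right)} = \frac{-3960 + L}{185 + f}$ ($O{\left(L,f \right)} = \frac{L - 3960}{f + 185} = \frac{-3960 + L}{185 + f}$)
$\frac{-16924 + O{\left(-87,38 \right)}}{48169 - 11234} = \frac{-16924 + \frac{-3960 - 87}{185 + 38}}{48169 - 11234} = \frac{-16924 + \frac{1}{223} \left(-4047\right)}{48169 - 11234} = \frac{-16924 + \frac{1}{223} \left(-4047\right)}{36935} = \left(-16924 - \frac{4047}{223}\right) \frac{1}{36935} = \left(- \frac{3778099}{223}\right) \frac{1}{36935} = - \frac{3778099}{8236505}$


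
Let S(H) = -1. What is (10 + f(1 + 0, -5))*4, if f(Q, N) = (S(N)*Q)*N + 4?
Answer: 76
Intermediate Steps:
f(Q, N) = 4 - N*Q (f(Q, N) = (-Q)*N + 4 = -N*Q + 4 = 4 - N*Q)
(10 + f(1 + 0, -5))*4 = (10 + (4 - 1*(-5)*(1 + 0)))*4 = (10 + (4 - 1*(-5)*1))*4 = (10 + (4 + 5))*4 = (10 + 9)*4 = 19*4 = 76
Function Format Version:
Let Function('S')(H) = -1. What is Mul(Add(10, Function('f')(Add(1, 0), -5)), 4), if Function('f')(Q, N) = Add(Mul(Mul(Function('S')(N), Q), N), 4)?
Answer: 76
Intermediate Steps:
Function('f')(Q, N) = Add(4, Mul(-1, N, Q)) (Function('f')(Q, N) = Add(Mul(Mul(-1, Q), N), 4) = Add(Mul(-1, N, Q), 4) = Add(4, Mul(-1, N, Q)))
Mul(Add(10, Function('f')(Add(1, 0), -5)), 4) = Mul(Add(10, Add(4, Mul(-1, -5, Add(1, 0)))), 4) = Mul(Add(10, Add(4, Mul(-1, -5, 1))), 4) = Mul(Add(10, Add(4, 5)), 4) = Mul(Add(10, 9), 4) = Mul(19, 4) = 76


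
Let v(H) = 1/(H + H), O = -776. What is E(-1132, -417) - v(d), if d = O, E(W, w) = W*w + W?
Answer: 730855425/1552 ≈ 4.7091e+5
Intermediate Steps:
E(W, w) = W + W*w
d = -776
v(H) = 1/(2*H)
E(-1132, -417) - v(d) = -1132*(1 - 417) - 1/(2*(-776)) = -1132*(-416) - (-1)/(2*776) = 470912 - 1*(-1/1552) = 470912 + 1/1552 = 730855425/1552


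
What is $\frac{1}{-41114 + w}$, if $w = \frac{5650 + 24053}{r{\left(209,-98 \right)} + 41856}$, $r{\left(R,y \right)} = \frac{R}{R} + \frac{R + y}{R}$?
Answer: $- \frac{8748224}{359668273609} \approx -2.4323 \cdot 10^{-5}$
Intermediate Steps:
$r{\left(R,y \right)} = 1 + \frac{R + y}{R}$
$w = \frac{6207927}{8748224}$ ($w = \frac{5650 + 24053}{\left(2 - \frac{98}{209}\right) + 41856} = \frac{29703}{\left(2 - \frac{98}{209}\right) + 41856} = \frac{29703}{\frac{320}{209} + 41856} = \frac{29703}{\frac{8748224}{209}} = 29703 \cdot \frac{209}{8748224} = \frac{6207927}{8748224} \approx 0.70962$)
$\frac{1}{-41114 + w} = \frac{1}{-41114 + \frac{6207927}{8748224}} = \frac{1}{- \frac{359668273609}{8748224}} = - \frac{8748224}{359668273609}$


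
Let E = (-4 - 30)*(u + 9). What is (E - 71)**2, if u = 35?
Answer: 2455489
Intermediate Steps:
E = -1496 (E = (-4 - 30)*(35 + 9) = -34*44 = -1496)
(E - 71)**2 = (-1496 - 71)**2 = (-1567)**2 = 2455489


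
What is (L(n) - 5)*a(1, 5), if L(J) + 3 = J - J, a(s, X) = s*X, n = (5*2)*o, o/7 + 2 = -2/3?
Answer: -40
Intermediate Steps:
o = -56/3 (o = -14 + 7*(-2/3) = -14 + 7*(-2*⅓) = -14 + 7*(-⅔) = -14 - 14/3 = -56/3 ≈ -18.667)
n = -560/3 (n = (5*2)*(-56/3) = 10*(-56/3) = -560/3 ≈ -186.67)
a(s, X) = X*s
L(J) = -3 (L(J) = -3 + (J - J) = -3 + 0 = -3)
(L(n) - 5)*a(1, 5) = (-3 - 5)*(5*1) = -8*5 = -40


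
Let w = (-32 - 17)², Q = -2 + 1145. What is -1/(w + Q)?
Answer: -1/3544 ≈ -0.00028217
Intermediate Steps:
Q = 1143
w = 2401 (w = (-49)² = 2401)
-1/(w + Q) = -1/(2401 + 1143) = -1/3544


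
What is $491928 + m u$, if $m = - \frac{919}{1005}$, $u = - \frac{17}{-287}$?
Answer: $\frac{141889237057}{288435} \approx 4.9193 \cdot 10^{5}$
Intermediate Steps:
$u = \frac{17}{287}$ ($u = \left(-17\right) \left(- \frac{1}{287}\right) = \frac{17}{287} \approx 0.059233$)
$m = - \frac{919}{1005}$ ($m = \left(-919\right) \frac{1}{1005} = - \frac{919}{1005} \approx -0.91443$)
$491928 + m u = 491928 - \frac{15623}{288435} = \frac{141889237057}{288435}$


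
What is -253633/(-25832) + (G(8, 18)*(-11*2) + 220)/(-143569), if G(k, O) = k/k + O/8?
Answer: 36410000125/3708674408 ≈ 9.8175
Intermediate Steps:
G(k, O) = 1 + O/8 (G(k, O) = 1 + O*(1/8) = 1 + O/8)
-253633/(-25832) + (G(8, 18)*(-11*2) + 220)/(-143569) = -253633/(-25832) + ((1 + (1/8)*18)*(-11*2) + 220)/(-143569) = -253633*(-1/25832) + ((1 + 9/4)*(-22) + 220)*(-1/143569) = 253633/25832 + ((13/4)*(-22) + 220)*(-1/143569) = 253633/25832 + (-143/2 + 220)*(-1/143569) = 253633/25832 + (297/2)*(-1/143569) = 253633/25832 - 297/287138 = 36410000125/3708674408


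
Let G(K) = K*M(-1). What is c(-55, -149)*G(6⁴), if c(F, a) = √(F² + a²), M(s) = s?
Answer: -1296*√25226 ≈ -2.0584e+5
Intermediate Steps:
G(K) = -K (G(K) = K*(-1) = -K)
c(-55, -149)*G(6⁴) = √((-55)² + (-149)²)*(-1*6⁴) = √(3025 + 22201)*(-1*1296) = √25226*(-1296) = -1296*√25226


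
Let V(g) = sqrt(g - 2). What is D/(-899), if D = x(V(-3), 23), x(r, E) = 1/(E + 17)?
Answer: -1/35960 ≈ -2.7809e-5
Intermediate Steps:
V(g) = sqrt(-2 + g)
x(r, E) = 1/(17 + E)
D = 1/40 (D = 1/(17 + 23) = 1/40 ≈ 0.025000)
D/(-899) = (1/40)/(-899) = (1/40)*(-1/899) = -1/35960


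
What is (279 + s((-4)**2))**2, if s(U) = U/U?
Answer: 78400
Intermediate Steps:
s(U) = 1
(279 + s((-4)**2))**2 = (279 + 1)**2 = 280**2 = 78400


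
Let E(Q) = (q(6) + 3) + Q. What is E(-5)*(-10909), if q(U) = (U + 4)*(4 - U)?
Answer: 239998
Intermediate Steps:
q(U) = (4 + U)*(4 - U)
E(Q) = -17 + Q (E(Q) = ((16 - 1*6²) + 3) + Q = ((16 - 1*36) + 3) + Q = ((16 - 36) + 3) + Q = (-20 + 3) + Q = -17 + Q)
E(-5)*(-10909) = (-17 - 5)*(-10909) = -22*(-10909) = 239998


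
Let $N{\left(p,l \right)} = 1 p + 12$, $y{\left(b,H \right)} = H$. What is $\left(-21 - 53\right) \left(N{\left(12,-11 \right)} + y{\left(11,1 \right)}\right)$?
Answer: $-1850$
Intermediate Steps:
$N{\left(p,l \right)} = 12 + p$ ($N{\left(p,l \right)} = p + 12 = 12 + p$)
$\left(-21 - 53\right) \left(N{\left(12,-11 \right)} + y{\left(11,1 \right)}\right) = \left(-21 - 53\right) \left(\left(12 + 12\right) + 1\right) = - 74 \left(24 + 1\right) = \left(-74\right) 25 = -1850$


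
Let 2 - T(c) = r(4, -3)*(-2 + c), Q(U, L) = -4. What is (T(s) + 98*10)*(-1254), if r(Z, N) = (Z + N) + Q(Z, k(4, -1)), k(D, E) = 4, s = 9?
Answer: -1257762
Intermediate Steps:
r(Z, N) = -4 + N + Z (r(Z, N) = (Z + N) - 4 = (N + Z) - 4 = -4 + N + Z)
T(c) = -4 + 3*c (T(c) = 2 - (-4 - 3 + 4)*(-2 + c) = 2 - (-3)*(-2 + c) = 2 - (6 - 3*c) = 2 + (-6 + 3*c) = -4 + 3*c)
(T(s) + 98*10)*(-1254) = ((-4 + 3*9) + 98*10)*(-1254) = ((-4 + 27) + 980)*(-1254) = (23 + 980)*(-1254) = 1003*(-1254) = -1257762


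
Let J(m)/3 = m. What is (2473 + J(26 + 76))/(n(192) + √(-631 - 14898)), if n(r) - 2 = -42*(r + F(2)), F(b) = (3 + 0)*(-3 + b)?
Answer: -3150592/8999375 - 397*I*√15529/8999375 ≈ -0.35009 - 0.0054973*I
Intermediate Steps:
J(m) = 3*m
F(b) = -9 + 3*b (F(b) = 3*(-3 + b) = -9 + 3*b)
n(r) = 128 - 42*r (n(r) = 2 - 42*(r + (-9 + 3*2)) = 2 - 42*(r + (-9 + 6)) = 2 - 42*(r - 3) = 2 - 42*(-3 + r) = 2 + (126 - 42*r) = 128 - 42*r)
(2473 + J(26 + 76))/(n(192) + √(-631 - 14898)) = (2473 + 3*(26 + 76))/((128 - 42*192) + √(-631 - 14898)) = (2473 + 3*102)/((128 - 8064) + √(-15529)) = (2473 + 306)/(-7936 + I*√15529) = 2779/(-7936 + I*√15529)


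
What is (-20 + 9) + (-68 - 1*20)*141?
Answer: -12419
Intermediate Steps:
(-20 + 9) + (-68 - 1*20)*141 = -11 + (-68 - 20)*141 = -11 - 88*141 = -11 - 12408 = -12419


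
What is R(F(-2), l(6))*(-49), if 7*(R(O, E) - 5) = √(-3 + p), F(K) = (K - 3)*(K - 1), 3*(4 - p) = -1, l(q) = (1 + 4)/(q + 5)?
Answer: -245 - 14*√3/3 ≈ -253.08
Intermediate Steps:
l(q) = 5/(5 + q)
p = 13/3 (p = 4 - ⅓*(-1) = 4 + ⅓ = 13/3 ≈ 4.3333)
F(K) = (-1 + K)*(-3 + K) (F(K) = (-3 + K)*(-1 + K) = (-1 + K)*(-3 + K))
R(O, E) = 5 + 2*√3/21 (R(O, E) = 5 + √(-3 + 13/3)/7 = 5 + √(4/3)/7 = 5 + (2*√3/3)/7 = 5 + 2*√3/21)
R(F(-2), l(6))*(-49) = (5 + 2*√3/21)*(-49) = -245 - 14*√3/3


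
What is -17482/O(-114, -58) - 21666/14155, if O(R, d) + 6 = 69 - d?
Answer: -250079296/1712755 ≈ -146.01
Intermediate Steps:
O(R, d) = 63 - d (O(R, d) = -6 + (69 - d) = 63 - d)
-17482/O(-114, -58) - 21666/14155 = -17482/(63 - 1*(-58)) - 21666/14155 = -17482/(63 + 58) - 21666*1/14155 = -17482/121 - 21666/14155 = -250079296/1712755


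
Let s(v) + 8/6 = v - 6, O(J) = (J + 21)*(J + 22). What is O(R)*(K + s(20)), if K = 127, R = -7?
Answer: 29330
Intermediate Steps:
O(J) = (21 + J)*(22 + J)
s(v) = -22/3 + v (s(v) = -4/3 + (v - 6) = -4/3 + (-6 + v) = -22/3 + v)
O(R)*(K + s(20)) = (462 + (-7)² + 43*(-7))*(127 + (-22/3 + 20)) = (462 + 49 - 301)*(127 + 38/3) = 210*(419/3) = 29330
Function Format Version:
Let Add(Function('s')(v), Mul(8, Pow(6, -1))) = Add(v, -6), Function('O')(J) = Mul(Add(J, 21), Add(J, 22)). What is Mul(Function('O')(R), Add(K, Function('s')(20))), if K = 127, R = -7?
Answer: 29330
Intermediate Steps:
Function('O')(J) = Mul(Add(21, J), Add(22, J))
Function('s')(v) = Add(Rational(-22, 3), v) (Function('s')(v) = Add(Rational(-4, 3), Add(v, -6)) = Add(Rational(-4, 3), Add(-6, v)) = Add(Rational(-22, 3), v))
Mul(Function('O')(R), Add(K, Function('s')(20))) = Mul(Add(462, Pow(-7, 2), Mul(43, -7)), Add(127, Add(Rational(-22, 3), 20))) = Mul(Add(462, 49, -301), Add(127, Rational(38, 3))) = Mul(210, Rational(419, 3)) = 29330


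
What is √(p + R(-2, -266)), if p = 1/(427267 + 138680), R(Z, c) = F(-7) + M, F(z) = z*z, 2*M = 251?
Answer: √2760081666870/125766 ≈ 13.210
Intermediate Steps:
M = 251/2 (M = (½)*251 = 251/2 ≈ 125.50)
F(z) = z²
R(Z, c) = 349/2 (R(Z, c) = (-7)² + 251/2 = 49 + 251/2 = 349/2)
p = 1/565947 ≈ 1.7669e-6
√(p + R(-2, -266)) = √(1/565947 + 349/2) = √(197515505/1131894) = √2760081666870/125766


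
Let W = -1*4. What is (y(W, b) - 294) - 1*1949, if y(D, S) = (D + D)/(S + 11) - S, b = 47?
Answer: -66414/29 ≈ -2290.1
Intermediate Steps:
W = -4
y(D, S) = -S + 2*D/(11 + S) (y(D, S) = (2*D)/(11 + S) - S = 2*D/(11 + S) - S = -S + 2*D/(11 + S))
(y(W, b) - 294) - 1*1949 = ((-1*47**2 - 11*47 + 2*(-4))/(11 + 47) - 294) - 1*1949 = ((-1*2209 - 517 - 8)/58 - 294) - 1949 = ((-2209 - 517 - 8)/58 - 294) - 1949 = ((1/58)*(-2734) - 294) - 1949 = (-1367/29 - 294) - 1949 = -9893/29 - 1949 = -66414/29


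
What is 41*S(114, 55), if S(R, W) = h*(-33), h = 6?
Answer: -8118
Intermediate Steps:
S(R, W) = -198 (S(R, W) = 6*(-33) = -198)
41*S(114, 55) = 41*(-198) = -8118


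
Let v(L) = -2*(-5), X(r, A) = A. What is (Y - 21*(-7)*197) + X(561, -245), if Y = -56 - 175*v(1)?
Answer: 26908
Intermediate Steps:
v(L) = 10
Y = -1806 (Y = -56 - 175*10 = -56 - 1750 = -1806)
(Y - 21*(-7)*197) + X(561, -245) = (-1806 - 21*(-7)*197) - 245 = (-1806 + 147*197) - 245 = (-1806 + 28959) - 245 = 27153 - 245 = 26908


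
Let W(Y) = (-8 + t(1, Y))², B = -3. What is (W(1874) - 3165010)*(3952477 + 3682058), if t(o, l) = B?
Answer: -24162455841615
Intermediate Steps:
t(o, l) = -3
W(Y) = 121 (W(Y) = (-8 - 3)² = (-11)² = 121)
(W(1874) - 3165010)*(3952477 + 3682058) = (121 - 3165010)*(3952477 + 3682058) = -3164889*7634535 = -24162455841615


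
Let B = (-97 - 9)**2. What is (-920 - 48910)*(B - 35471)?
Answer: 1207630050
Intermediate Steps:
B = 11236 (B = (-106)**2 = 11236)
(-920 - 48910)*(B - 35471) = (-920 - 48910)*(11236 - 35471) = -49830*(-24235) = 1207630050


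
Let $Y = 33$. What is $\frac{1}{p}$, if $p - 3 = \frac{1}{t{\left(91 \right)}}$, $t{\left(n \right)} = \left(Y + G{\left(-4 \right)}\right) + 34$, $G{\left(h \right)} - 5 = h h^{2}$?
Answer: $\frac{8}{25} \approx 0.32$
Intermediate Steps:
$G{\left(h \right)} = 5 + h^{3}$ ($G{\left(h \right)} = 5 + h h^{2} = 5 + h^{3}$)
$t{\left(n \right)} = 8$ ($t{\left(n \right)} = \left(33 + \left(5 + \left(-4\right)^{3}\right)\right) + 34 = \left(33 + \left(5 - 64\right)\right) + 34 = \left(33 - 59\right) + 34 = -26 + 34 = 8$)
$p = \frac{25}{8}$ ($p = 3 + \frac{1}{8} = \frac{25}{8} \approx 3.125$)
$\frac{1}{p} = \frac{1}{\frac{25}{8}} = \frac{8}{25}$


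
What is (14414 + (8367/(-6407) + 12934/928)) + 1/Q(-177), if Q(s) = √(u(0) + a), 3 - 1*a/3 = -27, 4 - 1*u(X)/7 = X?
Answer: 1478902857/102512 + √118/118 ≈ 14427.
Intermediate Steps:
u(X) = 28 - 7*X
a = 90 (a = 9 - 3*(-27) = 9 + 81 = 90)
Q(s) = √118 (Q(s) = √((28 - 7*0) + 90) = √((28 + 0) + 90) = √(28 + 90) = √118)
(14414 + (8367/(-6407) + 12934/928)) + 1/Q(-177) = (14414 + (8367/(-6407) + 12934/928)) + 1/(√118) = (14414 + (8367*(-1/6407) + 12934*(1/928))) + √118/118 = (14414 + (-8367/6407 + 223/16)) + √118/118 = (14414 + 1294889/102512) + √118/118 = 1478902857/102512 + √118/118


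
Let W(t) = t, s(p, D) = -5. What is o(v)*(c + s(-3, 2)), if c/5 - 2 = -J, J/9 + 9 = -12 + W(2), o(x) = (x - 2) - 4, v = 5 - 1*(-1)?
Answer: 0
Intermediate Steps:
v = 6 (v = 5 + 1 = 6)
o(x) = -6 + x (o(x) = (-2 + x) - 4 = -6 + x)
J = -171 (J = -81 + 9*(-12 + 2) = -81 + 9*(-10) = -81 - 90 = -171)
c = 865 (c = 10 + 5*(-1*(-171)) = 10 + 5*171 = 10 + 855 = 865)
o(v)*(c + s(-3, 2)) = (-6 + 6)*(865 - 5) = 0*860 = 0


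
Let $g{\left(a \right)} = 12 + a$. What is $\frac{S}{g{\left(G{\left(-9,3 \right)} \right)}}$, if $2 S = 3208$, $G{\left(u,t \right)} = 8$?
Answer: $\frac{401}{5} \approx 80.2$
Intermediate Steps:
$S = 1604$ ($S = \frac{1}{2} \cdot 3208 = 1604$)
$\frac{S}{g{\left(G{\left(-9,3 \right)} \right)}} = \frac{1604}{12 + 8} = \frac{1604}{20} = 1604 \cdot \frac{1}{20} = \frac{401}{5}$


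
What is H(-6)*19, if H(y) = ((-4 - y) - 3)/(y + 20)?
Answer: -19/14 ≈ -1.3571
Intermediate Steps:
H(y) = (-7 - y)/(20 + y)
H(-6)*19 = ((-7 - 1*(-6))/(20 - 6))*19 = ((-7 + 6)/14)*19 = ((1/14)*(-1))*19 = -1/14*19 = -19/14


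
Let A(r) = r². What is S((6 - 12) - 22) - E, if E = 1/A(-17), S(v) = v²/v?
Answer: -8093/289 ≈ -28.003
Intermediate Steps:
S(v) = v
E = 1/289 (E = 1/((-17)²) = 1/289 ≈ 0.0034602)
S((6 - 12) - 22) - E = ((6 - 12) - 22) - 1*1/289 = (-6 - 22) - 1/289 = -28 - 1/289 = -8093/289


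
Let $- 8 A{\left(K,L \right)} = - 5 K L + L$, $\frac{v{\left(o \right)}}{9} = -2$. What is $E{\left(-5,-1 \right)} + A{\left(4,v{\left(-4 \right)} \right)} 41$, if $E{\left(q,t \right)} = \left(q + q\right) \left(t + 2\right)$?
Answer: $- \frac{7051}{4} \approx -1762.8$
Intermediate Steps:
$v{\left(o \right)} = -18$ ($v{\left(o \right)} = 9 \left(-2\right) = -18$)
$E{\left(q,t \right)} = 2 q \left(2 + t\right)$
$A{\left(K,L \right)} = - \frac{L}{8} + \frac{5 K L}{8}$ ($A{\left(K,L \right)} = - \frac{- 5 K L + L}{8} = - \frac{L - 5 K L}{8} = - \frac{L}{8} + \frac{5 K L}{8}$)
$E{\left(-5,-1 \right)} + A{\left(4,v{\left(-4 \right)} \right)} 41 = 2 \left(-5\right) \left(2 - 1\right) + \frac{1}{8} \left(-18\right) \left(-1 + 5 \cdot 4\right) 41 = 2 \left(-5\right) 1 + \frac{1}{8} \left(-18\right) \left(-1 + 20\right) 41 = -10 + \frac{1}{8} \left(-18\right) 19 \cdot 41 = -10 - \frac{7011}{4} = - \frac{7051}{4}$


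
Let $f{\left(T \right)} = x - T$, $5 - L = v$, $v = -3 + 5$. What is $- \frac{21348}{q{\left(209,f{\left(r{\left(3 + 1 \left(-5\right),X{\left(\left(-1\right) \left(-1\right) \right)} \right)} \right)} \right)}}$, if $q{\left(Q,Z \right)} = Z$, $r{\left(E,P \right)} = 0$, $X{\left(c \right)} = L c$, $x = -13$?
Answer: $\frac{21348}{13} \approx 1642.2$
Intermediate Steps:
$v = 2$
$L = 3$ ($L = 5 - 2 = 3$)
$X{\left(c \right)} = 3 c$
$f{\left(T \right)} = -13 - T$
$- \frac{21348}{q{\left(209,f{\left(r{\left(3 + 1 \left(-5\right),X{\left(\left(-1\right) \left(-1\right) \right)} \right)} \right)} \right)}} = - \frac{21348}{-13 - 0} = - \frac{21348}{-13 + 0} = - \frac{21348}{-13} = \left(-21348\right) \left(- \frac{1}{13}\right) = \frac{21348}{13}$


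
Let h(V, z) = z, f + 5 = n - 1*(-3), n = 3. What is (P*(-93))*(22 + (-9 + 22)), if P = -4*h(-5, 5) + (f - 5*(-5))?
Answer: -19530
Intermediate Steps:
f = 1 (f = -5 + (3 - 1*(-3)) = -5 + (3 + 3) = -5 + 6 = 1)
P = 6 (P = -4*5 + (1 - 5*(-5)) = -20 + (1 + 25) = -20 + 26 = 6)
(P*(-93))*(22 + (-9 + 22)) = (6*(-93))*(22 + (-9 + 22)) = -558*(22 + 13) = -558*35 = -19530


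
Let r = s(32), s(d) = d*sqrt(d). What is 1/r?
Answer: sqrt(2)/256 ≈ 0.0055243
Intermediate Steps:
s(d) = d**(3/2)
r = 128*sqrt(2) (r = 32**(3/2) = 128*sqrt(2) ≈ 181.02)
1/r = 1/(128*sqrt(2)) = sqrt(2)/256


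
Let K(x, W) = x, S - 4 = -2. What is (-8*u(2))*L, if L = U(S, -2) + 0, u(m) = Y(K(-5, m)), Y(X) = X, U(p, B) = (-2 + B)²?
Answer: 640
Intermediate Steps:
S = 2 (S = 4 - 2 = 2)
u(m) = -5
L = 16 (L = (-2 - 2)² + 0 = (-4)² + 0 = 16 + 0 = 16)
(-8*u(2))*L = -8*(-5)*16 = 40*16 = 640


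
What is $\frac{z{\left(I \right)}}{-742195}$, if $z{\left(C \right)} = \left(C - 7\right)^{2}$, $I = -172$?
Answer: $- \frac{32041}{742195} \approx -0.043171$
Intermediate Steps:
$z{\left(C \right)} = \left(-7 + C\right)^{2}$
$\frac{z{\left(I \right)}}{-742195} = \frac{\left(-7 - 172\right)^{2}}{-742195} = \left(-179\right)^{2} \left(- \frac{1}{742195}\right) = 32041 \left(- \frac{1}{742195}\right) = - \frac{32041}{742195}$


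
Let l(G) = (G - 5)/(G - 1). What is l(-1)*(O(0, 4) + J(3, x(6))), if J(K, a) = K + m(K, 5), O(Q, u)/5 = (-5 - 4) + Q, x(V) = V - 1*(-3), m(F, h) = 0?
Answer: -126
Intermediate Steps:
x(V) = 3 + V (x(V) = V + 3 = 3 + V)
O(Q, u) = -45 + 5*Q (O(Q, u) = 5*((-5 - 4) + Q) = 5*(-9 + Q) = -45 + 5*Q)
l(G) = (-5 + G)/(-1 + G)
J(K, a) = K (J(K, a) = K + 0 = K)
l(-1)*(O(0, 4) + J(3, x(6))) = ((-5 - 1)/(-1 - 1))*((-45 + 5*0) + 3) = (-6/(-2))*((-45 + 0) + 3) = (-1/2*(-6))*(-45 + 3) = 3*(-42) = -126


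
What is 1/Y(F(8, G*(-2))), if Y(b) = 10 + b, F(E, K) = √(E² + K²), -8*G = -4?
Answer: 2/7 - √65/35 ≈ 0.055364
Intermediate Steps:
G = ½ (G = -⅛*(-4) = ½ ≈ 0.50000)
1/Y(F(8, G*(-2))) = 1/(10 + √(8² + ((½)*(-2))²)) = 1/(10 + √(64 + (-1)²)) = 1/(10 + √(64 + 1)) = 1/(10 + √65)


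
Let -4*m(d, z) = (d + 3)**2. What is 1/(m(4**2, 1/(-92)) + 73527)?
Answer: 4/293747 ≈ 1.3617e-5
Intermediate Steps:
m(d, z) = -(3 + d)**2/4 (m(d, z) = -(d + 3)**2/4 = -(3 + d)**2/4)
1/(m(4**2, 1/(-92)) + 73527) = 1/(-(3 + 4**2)**2/4 + 73527) = 1/(-(3 + 16)**2/4 + 73527) = 1/(-1/4*19**2 + 73527) = 1/(-1/4*361 + 73527) = 1/(-361/4 + 73527) = 1/(293747/4) = 4/293747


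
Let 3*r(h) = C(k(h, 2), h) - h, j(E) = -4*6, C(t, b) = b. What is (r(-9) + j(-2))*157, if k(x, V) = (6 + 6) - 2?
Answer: -3768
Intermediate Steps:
k(x, V) = 10 (k(x, V) = 12 - 2 = 10)
j(E) = -24
r(h) = 0 (r(h) = (h - h)/3 = (⅓)*0 = 0)
(r(-9) + j(-2))*157 = (0 - 24)*157 = -24*157 = -3768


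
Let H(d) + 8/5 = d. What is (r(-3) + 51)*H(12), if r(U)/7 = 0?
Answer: 2652/5 ≈ 530.40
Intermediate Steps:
r(U) = 0 (r(U) = 7*0 = 0)
H(d) = -8/5 + d
(r(-3) + 51)*H(12) = (0 + 51)*(-8/5 + 12) = 51*(52/5) = 2652/5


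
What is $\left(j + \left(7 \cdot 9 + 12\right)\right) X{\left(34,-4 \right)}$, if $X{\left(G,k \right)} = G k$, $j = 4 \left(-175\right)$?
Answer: $85000$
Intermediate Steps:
$j = -700$
$\left(j + \left(7 \cdot 9 + 12\right)\right) X{\left(34,-4 \right)} = \left(-700 + \left(7 \cdot 9 + 12\right)\right) 34 \left(-4\right) = \left(-700 + \left(63 + 12\right)\right) \left(-136\right) = \left(-700 + 75\right) \left(-136\right) = \left(-625\right) \left(-136\right) = 85000$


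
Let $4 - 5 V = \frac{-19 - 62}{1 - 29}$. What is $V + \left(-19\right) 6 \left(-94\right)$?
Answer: $\frac{1500271}{140} \approx 10716.0$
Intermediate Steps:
$V = \frac{31}{140}$ ($V = \frac{4}{5} - \frac{\left(-19 - 62\right) \frac{1}{1 - 29}}{5} = \frac{4}{5} - \frac{\left(-81\right) \frac{1}{-28}}{5} = \frac{4}{5} - \frac{\left(-81\right) \left(- \frac{1}{28}\right)}{5} = \frac{4}{5} - \frac{81}{140} = \frac{31}{140} \approx 0.22143$)
$V + \left(-19\right) 6 \left(-94\right) = \frac{31}{140} + \left(-19\right) 6 \left(-94\right) = \frac{31}{140} - -10716 = \frac{31}{140} + 10716 = \frac{1500271}{140}$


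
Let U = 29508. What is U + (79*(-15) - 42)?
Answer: 28281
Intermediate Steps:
U + (79*(-15) - 42) = 29508 + (79*(-15) - 42) = 29508 + (-1185 - 42) = 29508 - 1227 = 28281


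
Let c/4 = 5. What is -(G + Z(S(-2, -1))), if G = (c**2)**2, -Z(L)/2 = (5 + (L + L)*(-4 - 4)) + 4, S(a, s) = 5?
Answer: -160142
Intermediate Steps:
c = 20 (c = 4*5 = 20)
Z(L) = -18 + 32*L (Z(L) = -2*((5 + (L + L)*(-4 - 4)) + 4) = -2*((5 + (2*L)*(-8)) + 4) = -2*((5 - 16*L) + 4) = -2*(9 - 16*L) = -18 + 32*L)
G = 160000 (G = (20**2)**2 = 400**2 = 160000)
-(G + Z(S(-2, -1))) = -(160000 + (-18 + 32*5)) = -(160000 + (-18 + 160)) = -(160000 + 142) = -1*160142 = -160142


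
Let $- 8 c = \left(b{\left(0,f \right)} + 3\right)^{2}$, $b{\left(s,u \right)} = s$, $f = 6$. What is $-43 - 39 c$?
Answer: $\frac{7}{8} \approx 0.875$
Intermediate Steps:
$c = - \frac{9}{8}$ ($c = - \frac{\left(0 + 3\right)^{2}}{8} = - \frac{3^{2}}{8} = \left(- \frac{1}{8}\right) 9 = - \frac{9}{8} \approx -1.125$)
$-43 - 39 c = -43 - - \frac{351}{8} = -43 + \frac{351}{8} = \frac{7}{8}$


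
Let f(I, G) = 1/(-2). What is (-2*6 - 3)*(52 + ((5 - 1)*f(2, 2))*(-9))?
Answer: -1050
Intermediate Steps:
f(I, G) = -½
(-2*6 - 3)*(52 + ((5 - 1)*f(2, 2))*(-9)) = (-2*6 - 3)*(52 + ((5 - 1)*(-½))*(-9)) = (-12 - 3)*(52 + (4*(-½))*(-9)) = -15*(52 - 2*(-9)) = -15*(52 + 18) = -15*70 = -1050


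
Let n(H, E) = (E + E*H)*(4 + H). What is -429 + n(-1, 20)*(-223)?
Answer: -429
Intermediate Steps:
n(H, E) = (4 + H)*(E + E*H)
-429 + n(-1, 20)*(-223) = -429 + (20*(4 + (-1)**2 + 5*(-1)))*(-223) = -429 + (20*(4 + 1 - 5))*(-223) = -429 + (20*0)*(-223) = -429 + 0*(-223) = -429 + 0 = -429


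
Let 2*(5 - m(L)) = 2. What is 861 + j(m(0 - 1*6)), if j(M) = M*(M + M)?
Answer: 893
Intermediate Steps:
m(L) = 4 (m(L) = 5 - ½*2 = 5 - 1 = 4)
j(M) = 2*M² (j(M) = M*(2*M) = 2*M²)
861 + j(m(0 - 1*6)) = 861 + 2*4² = 861 + 2*16 = 861 + 32 = 893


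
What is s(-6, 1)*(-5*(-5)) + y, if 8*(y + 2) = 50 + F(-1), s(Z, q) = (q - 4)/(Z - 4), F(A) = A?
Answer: 93/8 ≈ 11.625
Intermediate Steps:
s(Z, q) = (-4 + q)/(-4 + Z)
y = 33/8 (y = -2 + (50 - 1)/8 = -2 + (⅛)*49 = -2 + 49/8 = 33/8 ≈ 4.1250)
s(-6, 1)*(-5*(-5)) + y = ((-4 + 1)/(-4 - 6))*(-5*(-5)) + 33/8 = (-3/(-10))*25 + 33/8 = -⅒*(-3)*25 + 33/8 = (3/10)*25 + 33/8 = 15/2 + 33/8 = 93/8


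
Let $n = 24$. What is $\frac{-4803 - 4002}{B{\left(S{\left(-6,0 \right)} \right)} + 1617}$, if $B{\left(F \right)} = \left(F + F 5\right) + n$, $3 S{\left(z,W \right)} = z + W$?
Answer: $- \frac{2935}{543} \approx -5.4052$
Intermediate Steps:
$S{\left(z,W \right)} = \frac{W}{3} + \frac{z}{3}$ ($S{\left(z,W \right)} = \frac{z + W}{3} = \frac{W + z}{3} = \frac{W}{3} + \frac{z}{3}$)
$B{\left(F \right)} = 24 + 6 F$ ($B{\left(F \right)} = \left(F + F 5\right) + 24 = \left(F + 5 F\right) + 24 = 6 F + 24 = 24 + 6 F$)
$\frac{-4803 - 4002}{B{\left(S{\left(-6,0 \right)} \right)} + 1617} = \frac{-4803 - 4002}{\left(24 + 6 \left(\frac{1}{3} \cdot 0 + \frac{1}{3} \left(-6\right)\right)\right) + 1617} = - \frac{8805}{\left(24 + 6 \left(0 - 2\right)\right) + 1617} = - \frac{8805}{\left(24 + 6 \left(-2\right)\right) + 1617} = - \frac{8805}{\left(24 - 12\right) + 1617} = - \frac{8805}{12 + 1617} = - \frac{8805}{1629} = \left(-8805\right) \frac{1}{1629} = - \frac{2935}{543}$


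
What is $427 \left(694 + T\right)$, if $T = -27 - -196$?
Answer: $368501$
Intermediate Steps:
$T = 169$ ($T = -27 + 196 = 169$)
$427 \left(694 + T\right) = 427 \left(694 + 169\right) = 427 \cdot 863 = 368501$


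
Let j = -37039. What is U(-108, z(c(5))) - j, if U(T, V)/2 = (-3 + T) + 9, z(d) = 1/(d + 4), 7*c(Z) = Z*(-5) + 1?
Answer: 36835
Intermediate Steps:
c(Z) = ⅐ - 5*Z/7 (c(Z) = (Z*(-5) + 1)/7 = (-5*Z + 1)/7 = (1 - 5*Z)/7 = ⅐ - 5*Z/7)
z(d) = 1/(4 + d)
U(T, V) = 12 + 2*T (U(T, V) = 2*((-3 + T) + 9) = 2*(6 + T) = 12 + 2*T)
U(-108, z(c(5))) - j = (12 + 2*(-108)) - 1*(-37039) = (12 - 216) + 37039 = -204 + 37039 = 36835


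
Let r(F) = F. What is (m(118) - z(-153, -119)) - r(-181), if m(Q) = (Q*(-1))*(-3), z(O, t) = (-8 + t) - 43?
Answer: 705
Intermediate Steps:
z(O, t) = -51 + t
m(Q) = 3*Q (m(Q) = -Q*(-3) = 3*Q)
(m(118) - z(-153, -119)) - r(-181) = (3*118 - (-51 - 119)) - 1*(-181) = (354 - 1*(-170)) + 181 = (354 + 170) + 181 = 524 + 181 = 705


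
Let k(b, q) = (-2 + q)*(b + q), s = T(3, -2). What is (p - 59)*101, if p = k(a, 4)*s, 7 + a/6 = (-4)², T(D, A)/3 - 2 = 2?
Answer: 134633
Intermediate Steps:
T(D, A) = 12 (T(D, A) = 6 + 3*2 = 6 + 6 = 12)
s = 12
a = 54 (a = -42 + 6*(-4)² = -42 + 6*16 = -42 + 96 = 54)
p = 1392 (p = (4² - 2*54 - 2*4 + 54*4)*12 = (16 - 108 - 8 + 216)*12 = 116*12 = 1392)
(p - 59)*101 = (1392 - 59)*101 = 1333*101 = 134633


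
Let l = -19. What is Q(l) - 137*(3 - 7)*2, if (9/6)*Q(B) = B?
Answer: 3250/3 ≈ 1083.3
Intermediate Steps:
Q(B) = 2*B/3
Q(l) - 137*(3 - 7)*2 = (2/3)*(-19) - 137*(3 - 7)*2 = -38/3 - (-548)*2 = -38/3 - 137*(-8) = -38/3 + 1096 = 3250/3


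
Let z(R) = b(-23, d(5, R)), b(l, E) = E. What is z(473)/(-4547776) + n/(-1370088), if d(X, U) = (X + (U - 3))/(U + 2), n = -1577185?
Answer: 896585340059/778856665536 ≈ 1.1512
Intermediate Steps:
d(X, U) = (-3 + U + X)/(2 + U) (d(X, U) = (X + (-3 + U))/(2 + U) = (-3 + U + X)/(2 + U))
z(R) = 1 (z(R) = (-3 + R + 5)/(2 + R) = (2 + R)/(2 + R) = 1)
z(473)/(-4547776) + n/(-1370088) = 1/(-4547776) - 1577185/(-1370088) = 1*(-1/4547776) - 1577185*(-1/1370088) = -1/4547776 + 1577185/1370088 = 896585340059/778856665536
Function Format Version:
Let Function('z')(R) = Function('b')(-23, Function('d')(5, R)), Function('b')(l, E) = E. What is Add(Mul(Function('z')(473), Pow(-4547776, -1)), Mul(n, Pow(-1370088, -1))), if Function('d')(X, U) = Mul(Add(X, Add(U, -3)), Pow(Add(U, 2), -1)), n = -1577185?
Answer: Rational(896585340059, 778856665536) ≈ 1.1512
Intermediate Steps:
Function('d')(X, U) = Mul(Pow(Add(2, U), -1), Add(-3, U, X)) (Function('d')(X, U) = Mul(Add(X, Add(-3, U)), Pow(Add(2, U), -1)) = Mul(Add(-3, U, X), Pow(Add(2, U), -1)) = Mul(Pow(Add(2, U), -1), Add(-3, U, X)))
Function('z')(R) = 1 (Function('z')(R) = Mul(Pow(Add(2, R), -1), Add(-3, R, 5)) = Mul(Pow(Add(2, R), -1), Add(2, R)) = 1)
Add(Mul(Function('z')(473), Pow(-4547776, -1)), Mul(n, Pow(-1370088, -1))) = Add(Mul(1, Pow(-4547776, -1)), Mul(-1577185, Pow(-1370088, -1))) = Add(Mul(1, Rational(-1, 4547776)), Mul(-1577185, Rational(-1, 1370088))) = Add(Rational(-1, 4547776), Rational(1577185, 1370088)) = Rational(896585340059, 778856665536)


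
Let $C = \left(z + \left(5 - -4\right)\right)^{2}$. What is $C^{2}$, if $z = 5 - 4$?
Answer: $10000$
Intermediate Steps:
$z = 1$ ($z = 5 - 4 = 1$)
$C = 100$ ($C = \left(1 + \left(5 - -4\right)\right)^{2} = \left(1 + \left(5 + 4\right)\right)^{2} = \left(1 + 9\right)^{2} = 10^{2} = 100$)
$C^{2} = 100^{2} = 10000$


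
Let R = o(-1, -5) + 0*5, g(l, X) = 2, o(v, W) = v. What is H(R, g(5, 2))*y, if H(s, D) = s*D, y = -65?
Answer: 130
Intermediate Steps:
R = -1 (R = -1 + 0*5 = -1 + 0 = -1)
H(s, D) = D*s
H(R, g(5, 2))*y = (2*(-1))*(-65) = -2*(-65) = 130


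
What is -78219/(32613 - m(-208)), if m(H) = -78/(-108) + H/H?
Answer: -1407942/587003 ≈ -2.3985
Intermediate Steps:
m(H) = 31/18 (m(H) = -78*(-1/108) + 1 = 13/18 + 1 = 31/18)
-78219/(32613 - m(-208)) = -78219/(32613 - 1*31/18) = -78219/(32613 - 31/18) = -78219/587003/18 = -78219*18/587003 = -1407942/587003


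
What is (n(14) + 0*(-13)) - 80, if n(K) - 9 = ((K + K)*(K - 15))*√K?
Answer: -71 - 28*√14 ≈ -175.77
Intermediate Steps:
n(K) = 9 + 2*K^(3/2)*(-15 + K) (n(K) = 9 + ((K + K)*(K - 15))*√K = 9 + ((2*K)*(-15 + K))*√K = 9 + (2*K*(-15 + K))*√K = 9 + 2*K^(3/2)*(-15 + K))
(n(14) + 0*(-13)) - 80 = ((9 - 420*√14 + 2*14^(5/2)) + 0*(-13)) - 80 = ((9 - 420*√14 + 2*(196*√14)) + 0) - 80 = ((9 - 420*√14 + 392*√14) + 0) - 80 = ((9 - 28*√14) + 0) - 80 = (9 - 28*√14) - 80 = -71 - 28*√14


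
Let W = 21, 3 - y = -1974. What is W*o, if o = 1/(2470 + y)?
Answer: 21/4447 ≈ 0.0047223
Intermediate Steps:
y = 1977 (y = 3 - 1*(-1974) = 3 + 1974 = 1977)
o = 1/4447 (o = 1/(2470 + 1977) = 1/4447 ≈ 0.00022487)
W*o = 21*(1/4447) = 21/4447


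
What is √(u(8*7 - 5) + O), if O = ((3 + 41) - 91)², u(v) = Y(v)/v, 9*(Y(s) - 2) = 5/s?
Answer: 2*√12927851/153 ≈ 47.000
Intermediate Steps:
Y(s) = 2 + 5/(9*s) (Y(s) = 2 + (5/s)/9 = 2 + 5/(9*s))
u(v) = (2 + 5/(9*v))/v
O = 2209 (O = (44 - 91)² = (-47)² = 2209)
√(u(8*7 - 5) + O) = √((5 + 18*(8*7 - 5))/(9*(8*7 - 5)²) + 2209) = √((5 + 18*(56 - 5))/(9*(56 - 5)²) + 2209) = √((⅑)*(5 + 18*51)/51² + 2209) = √((⅑)*(1/2601)*(5 + 918) + 2209) = √((⅑)*(1/2601)*923 + 2209) = √(923/23409 + 2209) = √(51711404/23409) = 2*√12927851/153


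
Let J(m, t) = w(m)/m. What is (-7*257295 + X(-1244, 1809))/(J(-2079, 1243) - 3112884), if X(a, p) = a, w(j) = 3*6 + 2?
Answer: 3747000411/6471685856 ≈ 0.57898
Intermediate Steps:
w(j) = 20 (w(j) = 18 + 2 = 20)
J(m, t) = 20/m
(-7*257295 + X(-1244, 1809))/(J(-2079, 1243) - 3112884) = (-7*257295 - 1244)/(20/(-2079) - 3112884) = (-1801065 - 1244)/(20*(-1/2079) - 3112884) = -1802309/(-20/2079 - 3112884) = -1802309/(-6471685856/2079) = -1802309*(-2079/6471685856) = 3747000411/6471685856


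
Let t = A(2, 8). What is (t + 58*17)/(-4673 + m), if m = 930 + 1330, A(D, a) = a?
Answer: -994/2413 ≈ -0.41194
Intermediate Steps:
t = 8
m = 2260
(t + 58*17)/(-4673 + m) = (8 + 58*17)/(-4673 + 2260) = (8 + 986)/(-2413) = 994*(-1/2413) = -994/2413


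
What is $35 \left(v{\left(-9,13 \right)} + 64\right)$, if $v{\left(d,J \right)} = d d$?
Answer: $5075$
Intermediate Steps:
$v{\left(d,J \right)} = d^{2}$
$35 \left(v{\left(-9,13 \right)} + 64\right) = 35 \left(\left(-9\right)^{2} + 64\right) = 35 \left(81 + 64\right) = 35 \cdot 145 = 5075$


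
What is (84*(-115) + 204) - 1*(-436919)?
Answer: 427463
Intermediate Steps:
(84*(-115) + 204) - 1*(-436919) = (-9660 + 204) + 436919 = -9456 + 436919 = 427463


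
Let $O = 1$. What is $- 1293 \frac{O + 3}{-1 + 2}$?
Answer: $-5172$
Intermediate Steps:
$- 1293 \frac{O + 3}{-1 + 2} = - 1293 \frac{1 + 3}{-1 + 2} = - 1293 \cdot \frac{4}{1} = - 1293 \cdot 4 \cdot 1 = \left(-1293\right) 4 = -5172$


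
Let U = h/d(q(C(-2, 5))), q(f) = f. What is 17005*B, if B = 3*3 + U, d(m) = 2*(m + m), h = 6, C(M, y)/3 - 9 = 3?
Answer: 3690085/24 ≈ 1.5375e+5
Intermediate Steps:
C(M, y) = 36 (C(M, y) = 27 + 3*3 = 27 + 9 = 36)
d(m) = 4*m (d(m) = 2*(2*m) = 4*m)
U = 1/24 (U = 6/((4*36)) = 6/144 = 6*(1/144) = 1/24 ≈ 0.041667)
B = 217/24 (B = 3*3 + 1/24 = 9 + 1/24 = 217/24 ≈ 9.0417)
17005*B = 17005*(217/24) = 3690085/24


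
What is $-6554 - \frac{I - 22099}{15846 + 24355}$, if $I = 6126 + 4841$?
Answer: $- \frac{263466222}{40201} \approx -6553.7$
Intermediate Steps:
$I = 10967$
$-6554 - \frac{I - 22099}{15846 + 24355} = -6554 - \frac{10967 - 22099}{15846 + 24355} = -6554 - - \frac{11132}{40201} = -6554 + \frac{11132}{40201} = - \frac{263466222}{40201}$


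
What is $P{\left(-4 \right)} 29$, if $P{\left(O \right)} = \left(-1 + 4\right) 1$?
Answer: $87$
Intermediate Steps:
$P{\left(O \right)} = 3$ ($P{\left(O \right)} = 3 \cdot 1 = 3$)
$P{\left(-4 \right)} 29 = 3 \cdot 29 = 87$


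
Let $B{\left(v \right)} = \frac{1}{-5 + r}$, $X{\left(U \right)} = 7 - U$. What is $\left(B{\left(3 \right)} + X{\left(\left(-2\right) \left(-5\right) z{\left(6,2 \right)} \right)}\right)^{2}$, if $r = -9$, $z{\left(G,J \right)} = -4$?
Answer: $\frac{431649}{196} \approx 2202.3$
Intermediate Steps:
$B{\left(v \right)} = - \frac{1}{14}$ ($B{\left(v \right)} = \frac{1}{-5 - 9} = \frac{1}{-14} = - \frac{1}{14}$)
$\left(B{\left(3 \right)} + X{\left(\left(-2\right) \left(-5\right) z{\left(6,2 \right)} \right)}\right)^{2} = \left(- \frac{1}{14} - \left(-7 + \left(-2\right) \left(-5\right) \left(-4\right)\right)\right)^{2} = \left(- \frac{1}{14} - \left(-7 + 10 \left(-4\right)\right)\right)^{2} = \left(- \frac{1}{14} + \left(7 - -40\right)\right)^{2} = \left(- \frac{1}{14} + \left(7 + 40\right)\right)^{2} = \left(- \frac{1}{14} + 47\right)^{2} = \left(\frac{657}{14}\right)^{2} = \frac{431649}{196}$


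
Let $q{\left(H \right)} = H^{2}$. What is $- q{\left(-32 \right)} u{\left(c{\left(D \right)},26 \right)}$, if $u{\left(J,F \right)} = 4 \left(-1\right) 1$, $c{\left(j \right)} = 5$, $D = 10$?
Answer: $4096$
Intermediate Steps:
$u{\left(J,F \right)} = -4$ ($u{\left(J,F \right)} = \left(-4\right) 1 = -4$)
$- q{\left(-32 \right)} u{\left(c{\left(D \right)},26 \right)} = - \left(-32\right)^{2} \left(-4\right) = - 1024 \left(-4\right) = \left(-1\right) \left(-4096\right) = 4096$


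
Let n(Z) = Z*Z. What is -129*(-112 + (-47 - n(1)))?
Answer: 20640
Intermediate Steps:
n(Z) = Z²
-129*(-112 + (-47 - n(1))) = -129*(-112 + (-47 - 1*1²)) = -129*(-112 + (-47 - 1*1)) = -129*(-112 + (-47 - 1)) = -129*(-112 - 48) = -129*(-160) = 20640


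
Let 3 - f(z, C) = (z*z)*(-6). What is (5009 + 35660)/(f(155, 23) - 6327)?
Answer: 40669/137826 ≈ 0.29507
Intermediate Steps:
f(z, C) = 3 + 6*z**2 (f(z, C) = 3 - z*z*(-6) = 3 - z**2*(-6) = 3 - (-6)*z**2 = 3 + 6*z**2)
(5009 + 35660)/(f(155, 23) - 6327) = (5009 + 35660)/((3 + 6*155**2) - 6327) = 40669/((3 + 6*24025) - 6327) = 40669/((3 + 144150) - 6327) = 40669/(144153 - 6327) = 40669/137826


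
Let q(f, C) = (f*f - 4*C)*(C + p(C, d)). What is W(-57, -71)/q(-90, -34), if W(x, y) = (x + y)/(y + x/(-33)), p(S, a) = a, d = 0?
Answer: -88/13336143 ≈ -6.5986e-6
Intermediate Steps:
W(x, y) = (x + y)/(y - x/33) (W(x, y) = (x + y)/(y + x*(-1/33)) = (x + y)/(y - x/33))
q(f, C) = C*(f² - 4*C) (q(f, C) = (f*f - 4*C)*(C + 0) = (f² - 4*C)*C = C*(f² - 4*C))
W(-57, -71)/q(-90, -34) = (33*(-1*(-57) - 1*(-71))/(-57 - 33*(-71)))/((-34*((-90)² - 4*(-34)))) = (33*(57 + 71)/(-57 + 2343))/((-34*(8100 + 136))) = (33*128/2286)/((-34*8236)) = (33*(1/2286)*128)/(-280024) = (704/381)*(-1/280024) = -88/13336143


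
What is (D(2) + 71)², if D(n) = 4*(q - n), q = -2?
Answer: 3025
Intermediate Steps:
D(n) = -8 - 4*n (D(n) = 4*(-2 - n) = -8 - 4*n)
(D(2) + 71)² = ((-8 - 4*2) + 71)² = ((-8 - 8) + 71)² = (-16 + 71)² = 55² = 3025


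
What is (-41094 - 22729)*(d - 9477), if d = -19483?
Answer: 1848314080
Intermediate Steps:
(-41094 - 22729)*(d - 9477) = (-41094 - 22729)*(-19483 - 9477) = -63823*(-28960) = 1848314080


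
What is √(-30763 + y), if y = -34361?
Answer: 18*I*√201 ≈ 255.19*I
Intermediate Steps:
√(-30763 + y) = √(-30763 - 34361) = √(-65124) = 18*I*√201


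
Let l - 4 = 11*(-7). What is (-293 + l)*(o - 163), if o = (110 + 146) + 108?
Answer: -73566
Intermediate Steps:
l = -73 (l = 4 + 11*(-7) = 4 - 77 = -73)
o = 364 (o = 256 + 108 = 364)
(-293 + l)*(o - 163) = (-293 - 73)*(364 - 163) = -366*201 = -73566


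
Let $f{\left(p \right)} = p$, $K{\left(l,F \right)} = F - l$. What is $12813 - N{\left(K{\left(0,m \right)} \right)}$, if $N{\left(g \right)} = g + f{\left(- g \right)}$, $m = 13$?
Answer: $12813$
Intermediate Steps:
$N{\left(g \right)} = 0$ ($N{\left(g \right)} = g - g = 0$)
$12813 - N{\left(K{\left(0,m \right)} \right)} = 12813 - 0 = 12813 + 0 = 12813$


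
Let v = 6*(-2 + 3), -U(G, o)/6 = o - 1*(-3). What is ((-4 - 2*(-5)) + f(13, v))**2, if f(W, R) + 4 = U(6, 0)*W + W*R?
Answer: 23716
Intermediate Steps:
U(G, o) = -18 - 6*o (U(G, o) = -6*(o - 1*(-3)) = -6*(o + 3) = -6*(3 + o) = -18 - 6*o)
v = 6 (v = 6*1 = 6)
f(W, R) = -4 - 18*W + R*W (f(W, R) = -4 + ((-18 - 6*0)*W + W*R) = -4 + ((-18 + 0)*W + R*W) = -4 + (-18*W + R*W) = -4 - 18*W + R*W)
((-4 - 2*(-5)) + f(13, v))**2 = ((-4 - 2*(-5)) + (-4 - 18*13 + 6*13))**2 = ((-4 + 10) + (-4 - 234 + 78))**2 = (6 - 160)**2 = (-154)**2 = 23716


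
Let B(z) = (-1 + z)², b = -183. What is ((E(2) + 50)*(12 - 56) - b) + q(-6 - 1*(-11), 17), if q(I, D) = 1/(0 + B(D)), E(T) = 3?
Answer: -550143/256 ≈ -2149.0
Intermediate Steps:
q(I, D) = (-1 + D)⁻² (q(I, D) = 1/(0 + (-1 + D)²) = 1/((-1 + D)²) = (-1 + D)⁻²)
((E(2) + 50)*(12 - 56) - b) + q(-6 - 1*(-11), 17) = ((3 + 50)*(12 - 56) - 1*(-183)) + (-1 + 17)⁻² = (53*(-44) + 183) + 16⁻² = (-2332 + 183) + 1/256 = -2149 + 1/256 = -550143/256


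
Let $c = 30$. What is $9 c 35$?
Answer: $9450$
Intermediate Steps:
$9 c 35 = 9 \cdot 30 \cdot 35 = 270 \cdot 35 = 9450$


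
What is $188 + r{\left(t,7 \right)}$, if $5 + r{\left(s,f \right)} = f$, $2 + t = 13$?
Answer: $190$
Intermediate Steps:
$t = 11$ ($t = -2 + 13 = 11$)
$r{\left(s,f \right)} = -5 + f$
$188 + r{\left(t,7 \right)} = 188 + \left(-5 + 7\right) = 188 + 2 = 190$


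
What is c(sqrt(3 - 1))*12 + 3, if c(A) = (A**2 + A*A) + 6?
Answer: 123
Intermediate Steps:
c(A) = 6 + 2*A**2 (c(A) = (A**2 + A**2) + 6 = 2*A**2 + 6 = 6 + 2*A**2)
c(sqrt(3 - 1))*12 + 3 = (6 + 2*(sqrt(3 - 1))**2)*12 + 3 = (6 + 2*(sqrt(2))**2)*12 + 3 = (6 + 2*2)*12 + 3 = (6 + 4)*12 + 3 = 10*12 + 3 = 120 + 3 = 123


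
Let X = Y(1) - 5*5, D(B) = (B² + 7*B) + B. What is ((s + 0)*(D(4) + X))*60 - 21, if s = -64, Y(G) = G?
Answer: -92181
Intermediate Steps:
D(B) = B² + 8*B
X = -24 (X = 1 - 5*5 = 1 - 25 = -24)
((s + 0)*(D(4) + X))*60 - 21 = ((-64 + 0)*(4*(8 + 4) - 24))*60 - 21 = -64*(4*12 - 24)*60 - 21 = -64*(48 - 24)*60 - 21 = -64*24*60 - 21 = -1536*60 - 21 = -92160 - 21 = -92181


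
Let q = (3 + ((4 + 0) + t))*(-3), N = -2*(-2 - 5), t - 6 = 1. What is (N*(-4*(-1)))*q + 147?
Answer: -2205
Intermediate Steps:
t = 7 (t = 6 + 1 = 7)
N = 14 (N = -2*(-7) = 14)
q = -42 (q = (3 + ((4 + 0) + 7))*(-3) = (3 + (4 + 7))*(-3) = (3 + 11)*(-3) = 14*(-3) = -42)
(N*(-4*(-1)))*q + 147 = (14*(-4*(-1)))*(-42) + 147 = (14*4)*(-42) + 147 = 56*(-42) + 147 = -2352 + 147 = -2205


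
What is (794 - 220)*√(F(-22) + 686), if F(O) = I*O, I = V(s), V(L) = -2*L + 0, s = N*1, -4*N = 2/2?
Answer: 8610*√3 ≈ 14913.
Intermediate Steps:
N = -¼ (N = -1/(2*2) = -¼*1 = -¼ ≈ -0.25000)
s = -¼ (s = -¼*1 = -¼ ≈ -0.25000)
V(L) = -2*L
I = ½ (I = -2*(-¼) = ½ ≈ 0.50000)
F(O) = O/2
(794 - 220)*√(F(-22) + 686) = (794 - 220)*√((½)*(-22) + 686) = 574*√(-11 + 686) = 574*√675 = 574*(15*√3) = 8610*√3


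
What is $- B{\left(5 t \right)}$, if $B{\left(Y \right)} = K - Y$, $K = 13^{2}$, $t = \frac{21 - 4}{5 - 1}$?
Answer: $- \frac{591}{4} \approx -147.75$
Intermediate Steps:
$t = \frac{17}{4} \approx 4.25$
$K = 169$
$B{\left(Y \right)} = 169 - Y$
$- B{\left(5 t \right)} = - (169 - 5 \cdot \frac{17}{4}) = - (169 - \frac{85}{4}) = \left(-1\right) \frac{591}{4} = - \frac{591}{4}$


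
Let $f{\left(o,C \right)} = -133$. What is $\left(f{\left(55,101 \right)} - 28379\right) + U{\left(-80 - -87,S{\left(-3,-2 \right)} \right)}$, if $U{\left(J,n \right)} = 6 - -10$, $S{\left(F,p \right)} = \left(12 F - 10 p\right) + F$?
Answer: $-28496$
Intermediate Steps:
$S{\left(F,p \right)} = - 10 p + 13 F$ ($S{\left(F,p \right)} = \left(- 10 p + 12 F\right) + F = - 10 p + 13 F$)
$U{\left(J,n \right)} = 16$ ($U{\left(J,n \right)} = 6 + 10 = 16$)
$\left(f{\left(55,101 \right)} - 28379\right) + U{\left(-80 - -87,S{\left(-3,-2 \right)} \right)} = \left(-133 - 28379\right) + 16 = -28512 + 16 = -28496$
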